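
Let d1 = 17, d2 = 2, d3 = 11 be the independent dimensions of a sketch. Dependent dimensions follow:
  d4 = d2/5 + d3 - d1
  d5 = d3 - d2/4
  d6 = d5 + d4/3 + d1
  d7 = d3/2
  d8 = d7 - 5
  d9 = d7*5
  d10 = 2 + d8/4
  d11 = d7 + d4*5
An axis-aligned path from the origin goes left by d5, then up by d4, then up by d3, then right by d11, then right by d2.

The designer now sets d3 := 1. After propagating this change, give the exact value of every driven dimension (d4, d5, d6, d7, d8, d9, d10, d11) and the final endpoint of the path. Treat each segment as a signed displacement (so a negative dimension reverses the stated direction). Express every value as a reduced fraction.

d4 = -78/5
d5 = 1/2
d6 = 123/10
d7 = 1/2
d8 = -9/2
d9 = 5/2
d10 = 7/8
d11 = -155/2
endpoint = (-76, -73/5)

Apply edit: d3 := 1
  d4 = d2/5 + d3 - d1 = -78/5
  d5 = d3 - d2/4 = 1/2
  d6 = d5 + d4/3 + d1 = 123/10
  d7 = d3/2 = 1/2
  d8 = d7 - 5 = -9/2
  d9 = d7*5 = 5/2
  d10 = 2 + d8/4 = 7/8
  d11 = d7 + d4*5 = -155/2
Walk from origin (0, 0):
  seg 1: left by d5 = 1/2 → (-1/2, 0)
  seg 2: up by d4 = -78/5 → (-1/2, -78/5)
  seg 3: up by d3 = 1 → (-1/2, -73/5)
  seg 4: right by d11 = -155/2 → (-78, -73/5)
  seg 5: right by d2 = 2 → (-76, -73/5)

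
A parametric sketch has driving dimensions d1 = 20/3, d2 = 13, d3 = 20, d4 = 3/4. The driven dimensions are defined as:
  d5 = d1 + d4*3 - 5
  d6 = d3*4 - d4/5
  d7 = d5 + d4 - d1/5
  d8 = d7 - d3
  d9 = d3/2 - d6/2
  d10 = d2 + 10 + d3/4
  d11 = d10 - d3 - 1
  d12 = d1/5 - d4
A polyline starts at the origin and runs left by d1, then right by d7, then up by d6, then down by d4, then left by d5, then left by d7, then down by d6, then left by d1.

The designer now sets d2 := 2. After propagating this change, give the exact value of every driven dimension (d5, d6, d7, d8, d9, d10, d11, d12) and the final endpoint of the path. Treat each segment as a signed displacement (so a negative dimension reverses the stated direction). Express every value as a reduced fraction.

d5 = 47/12
d6 = 1597/20
d7 = 10/3
d8 = -50/3
d9 = -1197/40
d10 = 17
d11 = -4
d12 = 7/12
endpoint = (-69/4, -3/4)

Apply edit: d2 := 2
  d5 = d1 + d4*3 - 5 = 47/12
  d6 = d3*4 - d4/5 = 1597/20
  d7 = d5 + d4 - d1/5 = 10/3
  d8 = d7 - d3 = -50/3
  d9 = d3/2 - d6/2 = -1197/40
  d10 = d2 + 10 + d3/4 = 17
  d11 = d10 - d3 - 1 = -4
  d12 = d1/5 - d4 = 7/12
Walk from origin (0, 0):
  seg 1: left by d1 = 20/3 → (-20/3, 0)
  seg 2: right by d7 = 10/3 → (-10/3, 0)
  seg 3: up by d6 = 1597/20 → (-10/3, 1597/20)
  seg 4: down by d4 = 3/4 → (-10/3, 791/10)
  seg 5: left by d5 = 47/12 → (-29/4, 791/10)
  seg 6: left by d7 = 10/3 → (-127/12, 791/10)
  seg 7: down by d6 = 1597/20 → (-127/12, -3/4)
  seg 8: left by d1 = 20/3 → (-69/4, -3/4)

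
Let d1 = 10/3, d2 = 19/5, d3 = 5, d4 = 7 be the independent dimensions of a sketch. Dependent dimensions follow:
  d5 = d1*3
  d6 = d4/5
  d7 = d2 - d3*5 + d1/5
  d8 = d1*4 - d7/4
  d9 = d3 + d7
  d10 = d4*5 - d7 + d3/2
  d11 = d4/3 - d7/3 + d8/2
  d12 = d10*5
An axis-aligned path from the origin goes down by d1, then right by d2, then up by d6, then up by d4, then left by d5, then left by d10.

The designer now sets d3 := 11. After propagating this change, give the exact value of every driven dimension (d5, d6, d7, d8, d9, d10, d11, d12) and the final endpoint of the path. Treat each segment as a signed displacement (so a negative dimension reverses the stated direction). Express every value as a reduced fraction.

Apply edit: d3 := 11
  d5 = d1*3 = 10
  d6 = d4/5 = 7/5
  d7 = d2 - d3*5 + d1/5 = -758/15
  d8 = d1*4 - d7/4 = 779/30
  d9 = d3 + d7 = -593/15
  d10 = d4*5 - d7 + d3/2 = 2731/30
  d11 = d4/3 - d7/3 + d8/2 = 5789/180
  d12 = d10*5 = 2731/6
Walk from origin (0, 0):
  seg 1: down by d1 = 10/3 → (0, -10/3)
  seg 2: right by d2 = 19/5 → (19/5, -10/3)
  seg 3: up by d6 = 7/5 → (19/5, -29/15)
  seg 4: up by d4 = 7 → (19/5, 76/15)
  seg 5: left by d5 = 10 → (-31/5, 76/15)
  seg 6: left by d10 = 2731/30 → (-2917/30, 76/15)

d5 = 10
d6 = 7/5
d7 = -758/15
d8 = 779/30
d9 = -593/15
d10 = 2731/30
d11 = 5789/180
d12 = 2731/6
endpoint = (-2917/30, 76/15)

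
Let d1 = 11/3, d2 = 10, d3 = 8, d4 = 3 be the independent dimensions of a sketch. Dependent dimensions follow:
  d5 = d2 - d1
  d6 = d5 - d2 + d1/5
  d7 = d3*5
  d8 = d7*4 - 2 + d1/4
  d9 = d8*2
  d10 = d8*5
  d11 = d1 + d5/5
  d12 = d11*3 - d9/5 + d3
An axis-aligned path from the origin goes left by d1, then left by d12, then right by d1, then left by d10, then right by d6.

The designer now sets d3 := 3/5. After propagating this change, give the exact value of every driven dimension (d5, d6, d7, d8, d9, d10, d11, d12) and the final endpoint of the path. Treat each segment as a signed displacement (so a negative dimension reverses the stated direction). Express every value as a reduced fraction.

Apply edit: d3 := 3/5
  d5 = d2 - d1 = 19/3
  d6 = d5 - d2 + d1/5 = -44/15
  d7 = d3*5 = 3
  d8 = d7*4 - 2 + d1/4 = 131/12
  d9 = d8*2 = 131/6
  d10 = d8*5 = 655/12
  d11 = d1 + d5/5 = 74/15
  d12 = d11*3 - d9/5 + d3 = 331/30
Walk from origin (0, 0):
  seg 1: left by d1 = 11/3 → (-11/3, 0)
  seg 2: left by d12 = 331/30 → (-147/10, 0)
  seg 3: right by d1 = 11/3 → (-331/30, 0)
  seg 4: left by d10 = 655/12 → (-3937/60, 0)
  seg 5: right by d6 = -44/15 → (-1371/20, 0)

d5 = 19/3
d6 = -44/15
d7 = 3
d8 = 131/12
d9 = 131/6
d10 = 655/12
d11 = 74/15
d12 = 331/30
endpoint = (-1371/20, 0)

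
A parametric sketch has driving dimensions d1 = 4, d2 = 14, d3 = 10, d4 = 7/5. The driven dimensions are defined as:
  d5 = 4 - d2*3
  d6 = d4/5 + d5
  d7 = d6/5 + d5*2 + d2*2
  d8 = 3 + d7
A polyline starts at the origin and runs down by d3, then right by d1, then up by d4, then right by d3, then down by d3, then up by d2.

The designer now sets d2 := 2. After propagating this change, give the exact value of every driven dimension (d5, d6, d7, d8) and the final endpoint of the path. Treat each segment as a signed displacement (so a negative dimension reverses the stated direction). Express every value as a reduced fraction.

Apply edit: d2 := 2
  d5 = 4 - d2*3 = -2
  d6 = d4/5 + d5 = -43/25
  d7 = d6/5 + d5*2 + d2*2 = -43/125
  d8 = 3 + d7 = 332/125
Walk from origin (0, 0):
  seg 1: down by d3 = 10 → (0, -10)
  seg 2: right by d1 = 4 → (4, -10)
  seg 3: up by d4 = 7/5 → (4, -43/5)
  seg 4: right by d3 = 10 → (14, -43/5)
  seg 5: down by d3 = 10 → (14, -93/5)
  seg 6: up by d2 = 2 → (14, -83/5)

d5 = -2
d6 = -43/25
d7 = -43/125
d8 = 332/125
endpoint = (14, -83/5)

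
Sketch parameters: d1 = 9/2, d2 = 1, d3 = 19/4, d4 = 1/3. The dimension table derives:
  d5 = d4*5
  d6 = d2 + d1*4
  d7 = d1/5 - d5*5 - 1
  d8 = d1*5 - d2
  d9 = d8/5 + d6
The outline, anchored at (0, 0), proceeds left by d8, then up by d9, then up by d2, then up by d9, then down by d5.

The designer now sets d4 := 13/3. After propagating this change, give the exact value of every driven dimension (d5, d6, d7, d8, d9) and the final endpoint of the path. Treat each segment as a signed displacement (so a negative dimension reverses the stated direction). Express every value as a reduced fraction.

Apply edit: d4 := 13/3
  d5 = d4*5 = 65/3
  d6 = d2 + d1*4 = 19
  d7 = d1/5 - d5*5 - 1 = -3253/30
  d8 = d1*5 - d2 = 43/2
  d9 = d8/5 + d6 = 233/10
Walk from origin (0, 0):
  seg 1: left by d8 = 43/2 → (-43/2, 0)
  seg 2: up by d9 = 233/10 → (-43/2, 233/10)
  seg 3: up by d2 = 1 → (-43/2, 243/10)
  seg 4: up by d9 = 233/10 → (-43/2, 238/5)
  seg 5: down by d5 = 65/3 → (-43/2, 389/15)

d5 = 65/3
d6 = 19
d7 = -3253/30
d8 = 43/2
d9 = 233/10
endpoint = (-43/2, 389/15)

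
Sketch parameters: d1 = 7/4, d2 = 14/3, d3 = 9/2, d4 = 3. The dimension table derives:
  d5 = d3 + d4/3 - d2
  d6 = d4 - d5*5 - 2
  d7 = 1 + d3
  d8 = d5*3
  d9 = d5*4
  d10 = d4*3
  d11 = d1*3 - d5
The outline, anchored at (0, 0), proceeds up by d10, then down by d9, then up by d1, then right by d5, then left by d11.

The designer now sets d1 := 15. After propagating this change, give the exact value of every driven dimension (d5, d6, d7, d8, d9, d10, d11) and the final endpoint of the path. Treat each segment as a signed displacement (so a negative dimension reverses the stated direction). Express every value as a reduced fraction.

Apply edit: d1 := 15
  d5 = d3 + d4/3 - d2 = 5/6
  d6 = d4 - d5*5 - 2 = -19/6
  d7 = 1 + d3 = 11/2
  d8 = d5*3 = 5/2
  d9 = d5*4 = 10/3
  d10 = d4*3 = 9
  d11 = d1*3 - d5 = 265/6
Walk from origin (0, 0):
  seg 1: up by d10 = 9 → (0, 9)
  seg 2: down by d9 = 10/3 → (0, 17/3)
  seg 3: up by d1 = 15 → (0, 62/3)
  seg 4: right by d5 = 5/6 → (5/6, 62/3)
  seg 5: left by d11 = 265/6 → (-130/3, 62/3)

d5 = 5/6
d6 = -19/6
d7 = 11/2
d8 = 5/2
d9 = 10/3
d10 = 9
d11 = 265/6
endpoint = (-130/3, 62/3)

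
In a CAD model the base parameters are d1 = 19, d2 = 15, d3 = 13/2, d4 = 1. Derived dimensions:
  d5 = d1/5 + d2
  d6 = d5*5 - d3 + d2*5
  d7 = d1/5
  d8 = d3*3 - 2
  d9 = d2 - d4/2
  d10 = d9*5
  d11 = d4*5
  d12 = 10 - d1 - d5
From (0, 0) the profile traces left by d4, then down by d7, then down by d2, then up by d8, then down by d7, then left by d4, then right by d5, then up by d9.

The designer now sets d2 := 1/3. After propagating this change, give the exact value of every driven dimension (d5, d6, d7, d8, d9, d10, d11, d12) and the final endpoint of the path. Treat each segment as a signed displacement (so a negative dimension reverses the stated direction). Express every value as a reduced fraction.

Apply edit: d2 := 1/3
  d5 = d1/5 + d2 = 62/15
  d6 = d5*5 - d3 + d2*5 = 95/6
  d7 = d1/5 = 19/5
  d8 = d3*3 - 2 = 35/2
  d9 = d2 - d4/2 = -1/6
  d10 = d9*5 = -5/6
  d11 = d4*5 = 5
  d12 = 10 - d1 - d5 = -197/15
Walk from origin (0, 0):
  seg 1: left by d4 = 1 → (-1, 0)
  seg 2: down by d7 = 19/5 → (-1, -19/5)
  seg 3: down by d2 = 1/3 → (-1, -62/15)
  seg 4: up by d8 = 35/2 → (-1, 401/30)
  seg 5: down by d7 = 19/5 → (-1, 287/30)
  seg 6: left by d4 = 1 → (-2, 287/30)
  seg 7: right by d5 = 62/15 → (32/15, 287/30)
  seg 8: up by d9 = -1/6 → (32/15, 47/5)

d5 = 62/15
d6 = 95/6
d7 = 19/5
d8 = 35/2
d9 = -1/6
d10 = -5/6
d11 = 5
d12 = -197/15
endpoint = (32/15, 47/5)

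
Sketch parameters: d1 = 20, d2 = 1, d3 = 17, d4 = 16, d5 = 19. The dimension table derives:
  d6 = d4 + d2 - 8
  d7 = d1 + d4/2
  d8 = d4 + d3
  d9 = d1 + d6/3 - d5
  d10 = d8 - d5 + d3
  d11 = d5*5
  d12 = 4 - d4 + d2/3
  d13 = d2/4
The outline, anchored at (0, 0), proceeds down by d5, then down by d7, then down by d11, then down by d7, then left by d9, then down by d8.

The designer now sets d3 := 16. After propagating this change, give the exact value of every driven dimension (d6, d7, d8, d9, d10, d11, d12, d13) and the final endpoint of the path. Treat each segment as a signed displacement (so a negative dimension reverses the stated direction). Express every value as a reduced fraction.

Apply edit: d3 := 16
  d6 = d4 + d2 - 8 = 9
  d7 = d1 + d4/2 = 28
  d8 = d4 + d3 = 32
  d9 = d1 + d6/3 - d5 = 4
  d10 = d8 - d5 + d3 = 29
  d11 = d5*5 = 95
  d12 = 4 - d4 + d2/3 = -35/3
  d13 = d2/4 = 1/4
Walk from origin (0, 0):
  seg 1: down by d5 = 19 → (0, -19)
  seg 2: down by d7 = 28 → (0, -47)
  seg 3: down by d11 = 95 → (0, -142)
  seg 4: down by d7 = 28 → (0, -170)
  seg 5: left by d9 = 4 → (-4, -170)
  seg 6: down by d8 = 32 → (-4, -202)

d6 = 9
d7 = 28
d8 = 32
d9 = 4
d10 = 29
d11 = 95
d12 = -35/3
d13 = 1/4
endpoint = (-4, -202)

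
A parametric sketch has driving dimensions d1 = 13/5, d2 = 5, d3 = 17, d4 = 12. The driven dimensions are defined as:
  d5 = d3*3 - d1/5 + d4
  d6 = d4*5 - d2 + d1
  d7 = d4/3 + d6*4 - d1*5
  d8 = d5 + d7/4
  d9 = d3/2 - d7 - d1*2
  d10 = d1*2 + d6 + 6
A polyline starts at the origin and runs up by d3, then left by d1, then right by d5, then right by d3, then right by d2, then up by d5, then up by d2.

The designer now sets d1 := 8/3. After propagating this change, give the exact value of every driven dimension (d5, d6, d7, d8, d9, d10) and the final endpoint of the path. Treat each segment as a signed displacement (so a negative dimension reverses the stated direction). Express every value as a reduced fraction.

d5 = 937/15
d6 = 173/3
d7 = 664/3
d8 = 589/5
d9 = -1309/6
d10 = 69
endpoint = (409/5, 1267/15)

Apply edit: d1 := 8/3
  d5 = d3*3 - d1/5 + d4 = 937/15
  d6 = d4*5 - d2 + d1 = 173/3
  d7 = d4/3 + d6*4 - d1*5 = 664/3
  d8 = d5 + d7/4 = 589/5
  d9 = d3/2 - d7 - d1*2 = -1309/6
  d10 = d1*2 + d6 + 6 = 69
Walk from origin (0, 0):
  seg 1: up by d3 = 17 → (0, 17)
  seg 2: left by d1 = 8/3 → (-8/3, 17)
  seg 3: right by d5 = 937/15 → (299/5, 17)
  seg 4: right by d3 = 17 → (384/5, 17)
  seg 5: right by d2 = 5 → (409/5, 17)
  seg 6: up by d5 = 937/15 → (409/5, 1192/15)
  seg 7: up by d2 = 5 → (409/5, 1267/15)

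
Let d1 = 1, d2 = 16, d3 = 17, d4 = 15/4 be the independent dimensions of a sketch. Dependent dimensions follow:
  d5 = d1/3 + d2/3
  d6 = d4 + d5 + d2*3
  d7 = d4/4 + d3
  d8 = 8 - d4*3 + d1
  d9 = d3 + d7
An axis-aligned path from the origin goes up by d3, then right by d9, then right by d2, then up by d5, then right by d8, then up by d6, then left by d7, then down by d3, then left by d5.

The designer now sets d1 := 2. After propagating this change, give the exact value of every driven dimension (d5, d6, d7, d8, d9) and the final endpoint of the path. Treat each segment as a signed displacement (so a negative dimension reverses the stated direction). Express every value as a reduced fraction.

d5 = 6
d6 = 231/4
d7 = 287/16
d8 = -5/4
d9 = 559/16
endpoint = (103/4, 255/4)

Apply edit: d1 := 2
  d5 = d1/3 + d2/3 = 6
  d6 = d4 + d5 + d2*3 = 231/4
  d7 = d4/4 + d3 = 287/16
  d8 = 8 - d4*3 + d1 = -5/4
  d9 = d3 + d7 = 559/16
Walk from origin (0, 0):
  seg 1: up by d3 = 17 → (0, 17)
  seg 2: right by d9 = 559/16 → (559/16, 17)
  seg 3: right by d2 = 16 → (815/16, 17)
  seg 4: up by d5 = 6 → (815/16, 23)
  seg 5: right by d8 = -5/4 → (795/16, 23)
  seg 6: up by d6 = 231/4 → (795/16, 323/4)
  seg 7: left by d7 = 287/16 → (127/4, 323/4)
  seg 8: down by d3 = 17 → (127/4, 255/4)
  seg 9: left by d5 = 6 → (103/4, 255/4)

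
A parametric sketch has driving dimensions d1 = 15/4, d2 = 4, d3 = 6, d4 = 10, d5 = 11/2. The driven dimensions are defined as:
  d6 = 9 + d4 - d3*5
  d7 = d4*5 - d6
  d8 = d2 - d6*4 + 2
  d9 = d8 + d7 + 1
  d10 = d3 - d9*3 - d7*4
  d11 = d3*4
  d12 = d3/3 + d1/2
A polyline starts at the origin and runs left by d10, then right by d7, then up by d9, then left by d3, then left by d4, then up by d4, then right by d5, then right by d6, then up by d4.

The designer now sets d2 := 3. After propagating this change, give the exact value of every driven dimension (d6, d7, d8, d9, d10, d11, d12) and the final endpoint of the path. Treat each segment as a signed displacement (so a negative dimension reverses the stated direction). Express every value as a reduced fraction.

d6 = -11
d7 = 61
d8 = 49
d9 = 111
d10 = -571
d11 = 24
d12 = 31/8
endpoint = (1221/2, 131)

Apply edit: d2 := 3
  d6 = 9 + d4 - d3*5 = -11
  d7 = d4*5 - d6 = 61
  d8 = d2 - d6*4 + 2 = 49
  d9 = d8 + d7 + 1 = 111
  d10 = d3 - d9*3 - d7*4 = -571
  d11 = d3*4 = 24
  d12 = d3/3 + d1/2 = 31/8
Walk from origin (0, 0):
  seg 1: left by d10 = -571 → (571, 0)
  seg 2: right by d7 = 61 → (632, 0)
  seg 3: up by d9 = 111 → (632, 111)
  seg 4: left by d3 = 6 → (626, 111)
  seg 5: left by d4 = 10 → (616, 111)
  seg 6: up by d4 = 10 → (616, 121)
  seg 7: right by d5 = 11/2 → (1243/2, 121)
  seg 8: right by d6 = -11 → (1221/2, 121)
  seg 9: up by d4 = 10 → (1221/2, 131)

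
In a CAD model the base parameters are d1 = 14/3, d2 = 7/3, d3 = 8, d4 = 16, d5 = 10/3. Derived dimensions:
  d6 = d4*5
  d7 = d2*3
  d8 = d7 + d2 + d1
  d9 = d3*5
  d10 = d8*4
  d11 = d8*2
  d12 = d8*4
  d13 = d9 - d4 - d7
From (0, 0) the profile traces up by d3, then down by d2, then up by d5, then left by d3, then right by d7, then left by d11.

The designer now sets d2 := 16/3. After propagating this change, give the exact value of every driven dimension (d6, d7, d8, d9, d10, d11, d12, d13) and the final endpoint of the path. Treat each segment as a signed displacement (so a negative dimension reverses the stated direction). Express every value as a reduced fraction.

Apply edit: d2 := 16/3
  d6 = d4*5 = 80
  d7 = d2*3 = 16
  d8 = d7 + d2 + d1 = 26
  d9 = d3*5 = 40
  d10 = d8*4 = 104
  d11 = d8*2 = 52
  d12 = d8*4 = 104
  d13 = d9 - d4 - d7 = 8
Walk from origin (0, 0):
  seg 1: up by d3 = 8 → (0, 8)
  seg 2: down by d2 = 16/3 → (0, 8/3)
  seg 3: up by d5 = 10/3 → (0, 6)
  seg 4: left by d3 = 8 → (-8, 6)
  seg 5: right by d7 = 16 → (8, 6)
  seg 6: left by d11 = 52 → (-44, 6)

d6 = 80
d7 = 16
d8 = 26
d9 = 40
d10 = 104
d11 = 52
d12 = 104
d13 = 8
endpoint = (-44, 6)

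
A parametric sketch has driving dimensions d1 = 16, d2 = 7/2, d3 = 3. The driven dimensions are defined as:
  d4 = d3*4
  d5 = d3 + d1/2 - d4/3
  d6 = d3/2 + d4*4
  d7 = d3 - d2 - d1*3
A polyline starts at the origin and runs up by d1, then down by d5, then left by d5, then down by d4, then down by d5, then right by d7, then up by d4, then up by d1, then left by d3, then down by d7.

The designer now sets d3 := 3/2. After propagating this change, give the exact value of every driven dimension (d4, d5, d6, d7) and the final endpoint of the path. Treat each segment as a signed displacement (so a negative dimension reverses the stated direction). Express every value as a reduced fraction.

d4 = 6
d5 = 15/2
d6 = 99/4
d7 = -50
endpoint = (-59, 67)

Apply edit: d3 := 3/2
  d4 = d3*4 = 6
  d5 = d3 + d1/2 - d4/3 = 15/2
  d6 = d3/2 + d4*4 = 99/4
  d7 = d3 - d2 - d1*3 = -50
Walk from origin (0, 0):
  seg 1: up by d1 = 16 → (0, 16)
  seg 2: down by d5 = 15/2 → (0, 17/2)
  seg 3: left by d5 = 15/2 → (-15/2, 17/2)
  seg 4: down by d4 = 6 → (-15/2, 5/2)
  seg 5: down by d5 = 15/2 → (-15/2, -5)
  seg 6: right by d7 = -50 → (-115/2, -5)
  seg 7: up by d4 = 6 → (-115/2, 1)
  seg 8: up by d1 = 16 → (-115/2, 17)
  seg 9: left by d3 = 3/2 → (-59, 17)
  seg 10: down by d7 = -50 → (-59, 67)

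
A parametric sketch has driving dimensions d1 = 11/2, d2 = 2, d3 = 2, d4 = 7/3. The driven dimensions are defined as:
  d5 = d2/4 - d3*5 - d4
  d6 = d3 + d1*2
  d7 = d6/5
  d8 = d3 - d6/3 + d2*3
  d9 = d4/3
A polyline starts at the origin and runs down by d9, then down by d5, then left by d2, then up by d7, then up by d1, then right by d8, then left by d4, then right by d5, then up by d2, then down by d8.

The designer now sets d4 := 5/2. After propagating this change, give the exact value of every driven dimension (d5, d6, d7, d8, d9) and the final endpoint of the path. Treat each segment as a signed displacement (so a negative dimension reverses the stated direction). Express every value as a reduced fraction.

Apply edit: d4 := 5/2
  d5 = d2/4 - d3*5 - d4 = -12
  d6 = d3 + d1*2 = 13
  d7 = d6/5 = 13/5
  d8 = d3 - d6/3 + d2*3 = 11/3
  d9 = d4/3 = 5/6
Walk from origin (0, 0):
  seg 1: down by d9 = 5/6 → (0, -5/6)
  seg 2: down by d5 = -12 → (0, 67/6)
  seg 3: left by d2 = 2 → (-2, 67/6)
  seg 4: up by d7 = 13/5 → (-2, 413/30)
  seg 5: up by d1 = 11/2 → (-2, 289/15)
  seg 6: right by d8 = 11/3 → (5/3, 289/15)
  seg 7: left by d4 = 5/2 → (-5/6, 289/15)
  seg 8: right by d5 = -12 → (-77/6, 289/15)
  seg 9: up by d2 = 2 → (-77/6, 319/15)
  seg 10: down by d8 = 11/3 → (-77/6, 88/5)

d5 = -12
d6 = 13
d7 = 13/5
d8 = 11/3
d9 = 5/6
endpoint = (-77/6, 88/5)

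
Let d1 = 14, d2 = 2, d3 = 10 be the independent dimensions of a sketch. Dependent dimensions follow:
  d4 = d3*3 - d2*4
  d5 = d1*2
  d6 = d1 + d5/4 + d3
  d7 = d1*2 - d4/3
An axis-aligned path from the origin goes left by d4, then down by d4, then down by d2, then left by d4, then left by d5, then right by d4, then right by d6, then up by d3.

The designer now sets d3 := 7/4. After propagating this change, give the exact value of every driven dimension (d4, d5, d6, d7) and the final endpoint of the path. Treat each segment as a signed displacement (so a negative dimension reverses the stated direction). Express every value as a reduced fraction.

Apply edit: d3 := 7/4
  d4 = d3*3 - d2*4 = -11/4
  d5 = d1*2 = 28
  d6 = d1 + d5/4 + d3 = 91/4
  d7 = d1*2 - d4/3 = 347/12
Walk from origin (0, 0):
  seg 1: left by d4 = -11/4 → (11/4, 0)
  seg 2: down by d4 = -11/4 → (11/4, 11/4)
  seg 3: down by d2 = 2 → (11/4, 3/4)
  seg 4: left by d4 = -11/4 → (11/2, 3/4)
  seg 5: left by d5 = 28 → (-45/2, 3/4)
  seg 6: right by d4 = -11/4 → (-101/4, 3/4)
  seg 7: right by d6 = 91/4 → (-5/2, 3/4)
  seg 8: up by d3 = 7/4 → (-5/2, 5/2)

d4 = -11/4
d5 = 28
d6 = 91/4
d7 = 347/12
endpoint = (-5/2, 5/2)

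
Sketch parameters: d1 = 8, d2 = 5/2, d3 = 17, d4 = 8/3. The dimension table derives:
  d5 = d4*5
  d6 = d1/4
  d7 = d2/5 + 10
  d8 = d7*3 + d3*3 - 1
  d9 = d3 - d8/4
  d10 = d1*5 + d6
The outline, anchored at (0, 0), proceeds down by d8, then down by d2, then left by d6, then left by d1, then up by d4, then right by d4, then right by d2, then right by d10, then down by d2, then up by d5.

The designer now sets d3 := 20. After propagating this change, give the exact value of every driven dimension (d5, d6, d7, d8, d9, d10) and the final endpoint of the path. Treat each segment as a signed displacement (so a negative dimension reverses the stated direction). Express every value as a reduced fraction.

d5 = 40/3
d6 = 2
d7 = 21/2
d8 = 181/2
d9 = -21/8
d10 = 42
endpoint = (223/6, -159/2)

Apply edit: d3 := 20
  d5 = d4*5 = 40/3
  d6 = d1/4 = 2
  d7 = d2/5 + 10 = 21/2
  d8 = d7*3 + d3*3 - 1 = 181/2
  d9 = d3 - d8/4 = -21/8
  d10 = d1*5 + d6 = 42
Walk from origin (0, 0):
  seg 1: down by d8 = 181/2 → (0, -181/2)
  seg 2: down by d2 = 5/2 → (0, -93)
  seg 3: left by d6 = 2 → (-2, -93)
  seg 4: left by d1 = 8 → (-10, -93)
  seg 5: up by d4 = 8/3 → (-10, -271/3)
  seg 6: right by d4 = 8/3 → (-22/3, -271/3)
  seg 7: right by d2 = 5/2 → (-29/6, -271/3)
  seg 8: right by d10 = 42 → (223/6, -271/3)
  seg 9: down by d2 = 5/2 → (223/6, -557/6)
  seg 10: up by d5 = 40/3 → (223/6, -159/2)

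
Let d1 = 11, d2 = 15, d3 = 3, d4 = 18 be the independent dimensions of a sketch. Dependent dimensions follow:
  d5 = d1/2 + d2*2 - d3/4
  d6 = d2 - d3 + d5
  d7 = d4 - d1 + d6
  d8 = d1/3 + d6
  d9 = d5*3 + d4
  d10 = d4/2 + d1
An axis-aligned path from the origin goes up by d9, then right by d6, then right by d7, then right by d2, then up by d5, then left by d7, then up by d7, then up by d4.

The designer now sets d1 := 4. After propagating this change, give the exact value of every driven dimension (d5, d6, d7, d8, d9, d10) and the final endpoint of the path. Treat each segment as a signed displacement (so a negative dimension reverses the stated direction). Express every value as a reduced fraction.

d5 = 125/4
d6 = 173/4
d7 = 229/4
d8 = 535/12
d9 = 447/4
d10 = 13
endpoint = (233/4, 873/4)

Apply edit: d1 := 4
  d5 = d1/2 + d2*2 - d3/4 = 125/4
  d6 = d2 - d3 + d5 = 173/4
  d7 = d4 - d1 + d6 = 229/4
  d8 = d1/3 + d6 = 535/12
  d9 = d5*3 + d4 = 447/4
  d10 = d4/2 + d1 = 13
Walk from origin (0, 0):
  seg 1: up by d9 = 447/4 → (0, 447/4)
  seg 2: right by d6 = 173/4 → (173/4, 447/4)
  seg 3: right by d7 = 229/4 → (201/2, 447/4)
  seg 4: right by d2 = 15 → (231/2, 447/4)
  seg 5: up by d5 = 125/4 → (231/2, 143)
  seg 6: left by d7 = 229/4 → (233/4, 143)
  seg 7: up by d7 = 229/4 → (233/4, 801/4)
  seg 8: up by d4 = 18 → (233/4, 873/4)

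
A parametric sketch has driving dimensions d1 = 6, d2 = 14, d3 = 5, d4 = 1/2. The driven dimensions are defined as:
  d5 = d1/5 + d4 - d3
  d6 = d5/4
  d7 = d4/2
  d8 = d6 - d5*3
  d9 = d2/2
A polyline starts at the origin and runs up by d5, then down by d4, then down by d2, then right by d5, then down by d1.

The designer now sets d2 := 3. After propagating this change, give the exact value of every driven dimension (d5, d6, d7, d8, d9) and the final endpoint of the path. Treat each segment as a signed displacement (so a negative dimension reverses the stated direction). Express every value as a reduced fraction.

d5 = -33/10
d6 = -33/40
d7 = 1/4
d8 = 363/40
d9 = 3/2
endpoint = (-33/10, -64/5)

Apply edit: d2 := 3
  d5 = d1/5 + d4 - d3 = -33/10
  d6 = d5/4 = -33/40
  d7 = d4/2 = 1/4
  d8 = d6 - d5*3 = 363/40
  d9 = d2/2 = 3/2
Walk from origin (0, 0):
  seg 1: up by d5 = -33/10 → (0, -33/10)
  seg 2: down by d4 = 1/2 → (0, -19/5)
  seg 3: down by d2 = 3 → (0, -34/5)
  seg 4: right by d5 = -33/10 → (-33/10, -34/5)
  seg 5: down by d1 = 6 → (-33/10, -64/5)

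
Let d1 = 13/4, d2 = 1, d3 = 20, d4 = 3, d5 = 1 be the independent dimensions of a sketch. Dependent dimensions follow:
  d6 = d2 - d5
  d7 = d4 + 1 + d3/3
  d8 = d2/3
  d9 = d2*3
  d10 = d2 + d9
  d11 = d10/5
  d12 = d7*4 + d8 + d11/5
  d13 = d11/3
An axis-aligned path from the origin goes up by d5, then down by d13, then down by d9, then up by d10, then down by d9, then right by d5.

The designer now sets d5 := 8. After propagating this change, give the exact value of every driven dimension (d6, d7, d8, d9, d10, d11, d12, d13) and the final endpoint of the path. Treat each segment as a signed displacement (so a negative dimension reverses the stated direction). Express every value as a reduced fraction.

d6 = -7
d7 = 32/3
d8 = 1/3
d9 = 3
d10 = 4
d11 = 4/5
d12 = 1079/25
d13 = 4/15
endpoint = (8, 86/15)

Apply edit: d5 := 8
  d6 = d2 - d5 = -7
  d7 = d4 + 1 + d3/3 = 32/3
  d8 = d2/3 = 1/3
  d9 = d2*3 = 3
  d10 = d2 + d9 = 4
  d11 = d10/5 = 4/5
  d12 = d7*4 + d8 + d11/5 = 1079/25
  d13 = d11/3 = 4/15
Walk from origin (0, 0):
  seg 1: up by d5 = 8 → (0, 8)
  seg 2: down by d13 = 4/15 → (0, 116/15)
  seg 3: down by d9 = 3 → (0, 71/15)
  seg 4: up by d10 = 4 → (0, 131/15)
  seg 5: down by d9 = 3 → (0, 86/15)
  seg 6: right by d5 = 8 → (8, 86/15)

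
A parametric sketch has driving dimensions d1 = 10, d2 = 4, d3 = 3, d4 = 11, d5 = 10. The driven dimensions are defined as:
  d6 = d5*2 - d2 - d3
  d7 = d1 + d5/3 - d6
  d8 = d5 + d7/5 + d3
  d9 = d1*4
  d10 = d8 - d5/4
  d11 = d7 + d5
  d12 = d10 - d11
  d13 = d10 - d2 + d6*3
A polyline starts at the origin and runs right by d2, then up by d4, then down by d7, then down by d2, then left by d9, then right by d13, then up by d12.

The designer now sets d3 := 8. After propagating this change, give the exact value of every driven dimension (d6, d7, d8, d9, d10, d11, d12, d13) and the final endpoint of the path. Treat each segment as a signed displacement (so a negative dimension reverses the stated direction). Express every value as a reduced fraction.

d6 = 8
d7 = 16/3
d8 = 286/15
d9 = 40
d10 = 497/30
d11 = 46/3
d12 = 37/30
d13 = 1097/30
endpoint = (17/30, 29/10)

Apply edit: d3 := 8
  d6 = d5*2 - d2 - d3 = 8
  d7 = d1 + d5/3 - d6 = 16/3
  d8 = d5 + d7/5 + d3 = 286/15
  d9 = d1*4 = 40
  d10 = d8 - d5/4 = 497/30
  d11 = d7 + d5 = 46/3
  d12 = d10 - d11 = 37/30
  d13 = d10 - d2 + d6*3 = 1097/30
Walk from origin (0, 0):
  seg 1: right by d2 = 4 → (4, 0)
  seg 2: up by d4 = 11 → (4, 11)
  seg 3: down by d7 = 16/3 → (4, 17/3)
  seg 4: down by d2 = 4 → (4, 5/3)
  seg 5: left by d9 = 40 → (-36, 5/3)
  seg 6: right by d13 = 1097/30 → (17/30, 5/3)
  seg 7: up by d12 = 37/30 → (17/30, 29/10)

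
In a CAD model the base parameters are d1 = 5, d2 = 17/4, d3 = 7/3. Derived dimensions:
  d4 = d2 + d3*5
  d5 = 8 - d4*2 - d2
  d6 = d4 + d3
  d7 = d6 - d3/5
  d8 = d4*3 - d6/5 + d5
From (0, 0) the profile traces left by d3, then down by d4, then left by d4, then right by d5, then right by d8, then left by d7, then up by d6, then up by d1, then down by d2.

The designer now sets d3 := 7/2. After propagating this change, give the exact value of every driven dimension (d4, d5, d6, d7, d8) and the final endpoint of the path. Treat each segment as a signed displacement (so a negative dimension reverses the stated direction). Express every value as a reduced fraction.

Apply edit: d3 := 7/2
  d4 = d2 + d3*5 = 87/4
  d5 = 8 - d4*2 - d2 = -159/4
  d6 = d4 + d3 = 101/4
  d7 = d6 - d3/5 = 491/20
  d8 = d4*3 - d6/5 + d5 = 409/20
Walk from origin (0, 0):
  seg 1: left by d3 = 7/2 → (-7/2, 0)
  seg 2: down by d4 = 87/4 → (-7/2, -87/4)
  seg 3: left by d4 = 87/4 → (-101/4, -87/4)
  seg 4: right by d5 = -159/4 → (-65, -87/4)
  seg 5: right by d8 = 409/20 → (-891/20, -87/4)
  seg 6: left by d7 = 491/20 → (-691/10, -87/4)
  seg 7: up by d6 = 101/4 → (-691/10, 7/2)
  seg 8: up by d1 = 5 → (-691/10, 17/2)
  seg 9: down by d2 = 17/4 → (-691/10, 17/4)

d4 = 87/4
d5 = -159/4
d6 = 101/4
d7 = 491/20
d8 = 409/20
endpoint = (-691/10, 17/4)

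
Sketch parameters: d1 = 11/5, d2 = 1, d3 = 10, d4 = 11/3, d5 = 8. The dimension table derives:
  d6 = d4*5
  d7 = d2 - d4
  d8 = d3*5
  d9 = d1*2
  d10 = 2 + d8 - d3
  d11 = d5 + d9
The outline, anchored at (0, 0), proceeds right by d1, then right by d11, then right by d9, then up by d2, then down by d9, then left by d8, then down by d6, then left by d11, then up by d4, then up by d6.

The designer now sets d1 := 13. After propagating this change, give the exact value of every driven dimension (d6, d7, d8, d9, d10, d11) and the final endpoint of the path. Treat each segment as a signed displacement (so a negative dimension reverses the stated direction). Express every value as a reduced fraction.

d6 = 55/3
d7 = -8/3
d8 = 50
d9 = 26
d10 = 42
d11 = 34
endpoint = (-11, -64/3)

Apply edit: d1 := 13
  d6 = d4*5 = 55/3
  d7 = d2 - d4 = -8/3
  d8 = d3*5 = 50
  d9 = d1*2 = 26
  d10 = 2 + d8 - d3 = 42
  d11 = d5 + d9 = 34
Walk from origin (0, 0):
  seg 1: right by d1 = 13 → (13, 0)
  seg 2: right by d11 = 34 → (47, 0)
  seg 3: right by d9 = 26 → (73, 0)
  seg 4: up by d2 = 1 → (73, 1)
  seg 5: down by d9 = 26 → (73, -25)
  seg 6: left by d8 = 50 → (23, -25)
  seg 7: down by d6 = 55/3 → (23, -130/3)
  seg 8: left by d11 = 34 → (-11, -130/3)
  seg 9: up by d4 = 11/3 → (-11, -119/3)
  seg 10: up by d6 = 55/3 → (-11, -64/3)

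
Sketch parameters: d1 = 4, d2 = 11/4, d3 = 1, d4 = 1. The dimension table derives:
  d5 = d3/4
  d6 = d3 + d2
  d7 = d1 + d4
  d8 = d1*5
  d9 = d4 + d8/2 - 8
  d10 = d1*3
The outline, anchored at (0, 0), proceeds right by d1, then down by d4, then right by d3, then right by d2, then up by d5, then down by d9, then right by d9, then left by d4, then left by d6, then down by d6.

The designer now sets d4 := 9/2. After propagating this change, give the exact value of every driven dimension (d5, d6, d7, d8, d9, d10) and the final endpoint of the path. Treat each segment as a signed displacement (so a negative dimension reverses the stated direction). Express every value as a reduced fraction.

d5 = 1/4
d6 = 15/4
d7 = 17/2
d8 = 20
d9 = 13/2
d10 = 12
endpoint = (6, -29/2)

Apply edit: d4 := 9/2
  d5 = d3/4 = 1/4
  d6 = d3 + d2 = 15/4
  d7 = d1 + d4 = 17/2
  d8 = d1*5 = 20
  d9 = d4 + d8/2 - 8 = 13/2
  d10 = d1*3 = 12
Walk from origin (0, 0):
  seg 1: right by d1 = 4 → (4, 0)
  seg 2: down by d4 = 9/2 → (4, -9/2)
  seg 3: right by d3 = 1 → (5, -9/2)
  seg 4: right by d2 = 11/4 → (31/4, -9/2)
  seg 5: up by d5 = 1/4 → (31/4, -17/4)
  seg 6: down by d9 = 13/2 → (31/4, -43/4)
  seg 7: right by d9 = 13/2 → (57/4, -43/4)
  seg 8: left by d4 = 9/2 → (39/4, -43/4)
  seg 9: left by d6 = 15/4 → (6, -43/4)
  seg 10: down by d6 = 15/4 → (6, -29/2)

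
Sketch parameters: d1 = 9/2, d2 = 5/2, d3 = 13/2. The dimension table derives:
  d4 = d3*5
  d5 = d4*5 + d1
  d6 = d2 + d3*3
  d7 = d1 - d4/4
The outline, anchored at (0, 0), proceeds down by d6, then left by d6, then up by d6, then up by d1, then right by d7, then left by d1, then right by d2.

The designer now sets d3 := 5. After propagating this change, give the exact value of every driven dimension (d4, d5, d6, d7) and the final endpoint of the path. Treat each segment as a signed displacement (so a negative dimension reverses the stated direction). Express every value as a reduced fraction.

Apply edit: d3 := 5
  d4 = d3*5 = 25
  d5 = d4*5 + d1 = 259/2
  d6 = d2 + d3*3 = 35/2
  d7 = d1 - d4/4 = -7/4
Walk from origin (0, 0):
  seg 1: down by d6 = 35/2 → (0, -35/2)
  seg 2: left by d6 = 35/2 → (-35/2, -35/2)
  seg 3: up by d6 = 35/2 → (-35/2, 0)
  seg 4: up by d1 = 9/2 → (-35/2, 9/2)
  seg 5: right by d7 = -7/4 → (-77/4, 9/2)
  seg 6: left by d1 = 9/2 → (-95/4, 9/2)
  seg 7: right by d2 = 5/2 → (-85/4, 9/2)

d4 = 25
d5 = 259/2
d6 = 35/2
d7 = -7/4
endpoint = (-85/4, 9/2)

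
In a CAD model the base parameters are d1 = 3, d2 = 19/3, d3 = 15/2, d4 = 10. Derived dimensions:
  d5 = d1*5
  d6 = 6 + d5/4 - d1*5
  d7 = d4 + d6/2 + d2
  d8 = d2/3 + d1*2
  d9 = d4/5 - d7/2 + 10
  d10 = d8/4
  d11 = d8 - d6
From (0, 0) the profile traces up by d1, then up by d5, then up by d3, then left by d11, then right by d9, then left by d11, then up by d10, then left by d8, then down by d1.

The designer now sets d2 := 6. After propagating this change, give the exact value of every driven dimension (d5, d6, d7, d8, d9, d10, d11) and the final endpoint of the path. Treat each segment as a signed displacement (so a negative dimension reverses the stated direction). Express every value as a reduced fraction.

d5 = 15
d6 = -21/4
d7 = 107/8
d8 = 8
d9 = 85/16
d10 = 2
d11 = 53/4
endpoint = (-467/16, 49/2)

Apply edit: d2 := 6
  d5 = d1*5 = 15
  d6 = 6 + d5/4 - d1*5 = -21/4
  d7 = d4 + d6/2 + d2 = 107/8
  d8 = d2/3 + d1*2 = 8
  d9 = d4/5 - d7/2 + 10 = 85/16
  d10 = d8/4 = 2
  d11 = d8 - d6 = 53/4
Walk from origin (0, 0):
  seg 1: up by d1 = 3 → (0, 3)
  seg 2: up by d5 = 15 → (0, 18)
  seg 3: up by d3 = 15/2 → (0, 51/2)
  seg 4: left by d11 = 53/4 → (-53/4, 51/2)
  seg 5: right by d9 = 85/16 → (-127/16, 51/2)
  seg 6: left by d11 = 53/4 → (-339/16, 51/2)
  seg 7: up by d10 = 2 → (-339/16, 55/2)
  seg 8: left by d8 = 8 → (-467/16, 55/2)
  seg 9: down by d1 = 3 → (-467/16, 49/2)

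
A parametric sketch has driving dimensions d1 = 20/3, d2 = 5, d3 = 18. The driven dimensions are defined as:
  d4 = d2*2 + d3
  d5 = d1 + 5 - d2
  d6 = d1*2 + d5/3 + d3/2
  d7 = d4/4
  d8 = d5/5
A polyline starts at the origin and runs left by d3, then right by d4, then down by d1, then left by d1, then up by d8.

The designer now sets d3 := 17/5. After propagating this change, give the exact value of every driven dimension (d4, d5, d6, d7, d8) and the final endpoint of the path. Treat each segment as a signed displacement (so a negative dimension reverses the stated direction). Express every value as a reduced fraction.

Apply edit: d3 := 17/5
  d4 = d2*2 + d3 = 67/5
  d5 = d1 + 5 - d2 = 20/3
  d6 = d1*2 + d5/3 + d3/2 = 1553/90
  d7 = d4/4 = 67/20
  d8 = d5/5 = 4/3
Walk from origin (0, 0):
  seg 1: left by d3 = 17/5 → (-17/5, 0)
  seg 2: right by d4 = 67/5 → (10, 0)
  seg 3: down by d1 = 20/3 → (10, -20/3)
  seg 4: left by d1 = 20/3 → (10/3, -20/3)
  seg 5: up by d8 = 4/3 → (10/3, -16/3)

d4 = 67/5
d5 = 20/3
d6 = 1553/90
d7 = 67/20
d8 = 4/3
endpoint = (10/3, -16/3)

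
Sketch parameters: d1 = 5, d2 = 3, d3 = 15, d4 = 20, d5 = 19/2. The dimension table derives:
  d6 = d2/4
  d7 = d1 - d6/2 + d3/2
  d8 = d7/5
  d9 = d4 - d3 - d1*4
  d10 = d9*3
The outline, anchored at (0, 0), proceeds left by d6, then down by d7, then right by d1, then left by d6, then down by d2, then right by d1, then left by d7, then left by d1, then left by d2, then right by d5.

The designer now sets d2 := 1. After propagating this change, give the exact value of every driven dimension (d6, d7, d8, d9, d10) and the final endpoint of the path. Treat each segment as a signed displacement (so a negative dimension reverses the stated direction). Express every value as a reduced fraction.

Apply edit: d2 := 1
  d6 = d2/4 = 1/4
  d7 = d1 - d6/2 + d3/2 = 99/8
  d8 = d7/5 = 99/40
  d9 = d4 - d3 - d1*4 = -15
  d10 = d9*3 = -45
Walk from origin (0, 0):
  seg 1: left by d6 = 1/4 → (-1/4, 0)
  seg 2: down by d7 = 99/8 → (-1/4, -99/8)
  seg 3: right by d1 = 5 → (19/4, -99/8)
  seg 4: left by d6 = 1/4 → (9/2, -99/8)
  seg 5: down by d2 = 1 → (9/2, -107/8)
  seg 6: right by d1 = 5 → (19/2, -107/8)
  seg 7: left by d7 = 99/8 → (-23/8, -107/8)
  seg 8: left by d1 = 5 → (-63/8, -107/8)
  seg 9: left by d2 = 1 → (-71/8, -107/8)
  seg 10: right by d5 = 19/2 → (5/8, -107/8)

d6 = 1/4
d7 = 99/8
d8 = 99/40
d9 = -15
d10 = -45
endpoint = (5/8, -107/8)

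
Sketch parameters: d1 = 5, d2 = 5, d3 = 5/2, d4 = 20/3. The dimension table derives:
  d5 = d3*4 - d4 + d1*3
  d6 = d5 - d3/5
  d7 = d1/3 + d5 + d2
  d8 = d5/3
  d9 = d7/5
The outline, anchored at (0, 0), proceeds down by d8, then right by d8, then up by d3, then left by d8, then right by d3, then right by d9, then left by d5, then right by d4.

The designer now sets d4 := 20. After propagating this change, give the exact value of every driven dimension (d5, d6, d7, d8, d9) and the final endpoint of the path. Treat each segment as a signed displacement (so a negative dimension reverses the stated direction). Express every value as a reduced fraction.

Apply edit: d4 := 20
  d5 = d3*4 - d4 + d1*3 = 5
  d6 = d5 - d3/5 = 9/2
  d7 = d1/3 + d5 + d2 = 35/3
  d8 = d5/3 = 5/3
  d9 = d7/5 = 7/3
Walk from origin (0, 0):
  seg 1: down by d8 = 5/3 → (0, -5/3)
  seg 2: right by d8 = 5/3 → (5/3, -5/3)
  seg 3: up by d3 = 5/2 → (5/3, 5/6)
  seg 4: left by d8 = 5/3 → (0, 5/6)
  seg 5: right by d3 = 5/2 → (5/2, 5/6)
  seg 6: right by d9 = 7/3 → (29/6, 5/6)
  seg 7: left by d5 = 5 → (-1/6, 5/6)
  seg 8: right by d4 = 20 → (119/6, 5/6)

d5 = 5
d6 = 9/2
d7 = 35/3
d8 = 5/3
d9 = 7/3
endpoint = (119/6, 5/6)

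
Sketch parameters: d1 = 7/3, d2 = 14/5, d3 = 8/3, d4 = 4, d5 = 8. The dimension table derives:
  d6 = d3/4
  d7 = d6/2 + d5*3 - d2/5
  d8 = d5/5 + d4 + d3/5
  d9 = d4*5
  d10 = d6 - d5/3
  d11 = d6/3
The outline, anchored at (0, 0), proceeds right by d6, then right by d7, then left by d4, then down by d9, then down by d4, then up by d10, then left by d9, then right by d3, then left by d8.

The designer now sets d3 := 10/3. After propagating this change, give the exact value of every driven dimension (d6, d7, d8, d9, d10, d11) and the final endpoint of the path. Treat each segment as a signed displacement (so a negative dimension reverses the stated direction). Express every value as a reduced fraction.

d6 = 5/6
d7 = 7157/300
d8 = 94/15
d9 = 20
d10 = -11/6
d11 = 5/18
endpoint = (-673/300, -155/6)

Apply edit: d3 := 10/3
  d6 = d3/4 = 5/6
  d7 = d6/2 + d5*3 - d2/5 = 7157/300
  d8 = d5/5 + d4 + d3/5 = 94/15
  d9 = d4*5 = 20
  d10 = d6 - d5/3 = -11/6
  d11 = d6/3 = 5/18
Walk from origin (0, 0):
  seg 1: right by d6 = 5/6 → (5/6, 0)
  seg 2: right by d7 = 7157/300 → (2469/100, 0)
  seg 3: left by d4 = 4 → (2069/100, 0)
  seg 4: down by d9 = 20 → (2069/100, -20)
  seg 5: down by d4 = 4 → (2069/100, -24)
  seg 6: up by d10 = -11/6 → (2069/100, -155/6)
  seg 7: left by d9 = 20 → (69/100, -155/6)
  seg 8: right by d3 = 10/3 → (1207/300, -155/6)
  seg 9: left by d8 = 94/15 → (-673/300, -155/6)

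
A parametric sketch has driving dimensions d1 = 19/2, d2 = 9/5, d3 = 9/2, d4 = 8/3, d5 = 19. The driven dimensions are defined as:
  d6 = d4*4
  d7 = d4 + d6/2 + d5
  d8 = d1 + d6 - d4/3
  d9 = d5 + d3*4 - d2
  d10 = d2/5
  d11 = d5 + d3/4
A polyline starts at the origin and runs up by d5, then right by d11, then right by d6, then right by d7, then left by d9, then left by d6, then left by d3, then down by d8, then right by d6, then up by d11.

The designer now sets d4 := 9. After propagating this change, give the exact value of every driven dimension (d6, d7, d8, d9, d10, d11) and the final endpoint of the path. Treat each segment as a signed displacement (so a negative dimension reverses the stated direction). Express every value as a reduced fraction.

d6 = 36
d7 = 46
d8 = 85/2
d9 = 176/5
d10 = 9/25
d11 = 161/8
endpoint = (2497/40, -27/8)

Apply edit: d4 := 9
  d6 = d4*4 = 36
  d7 = d4 + d6/2 + d5 = 46
  d8 = d1 + d6 - d4/3 = 85/2
  d9 = d5 + d3*4 - d2 = 176/5
  d10 = d2/5 = 9/25
  d11 = d5 + d3/4 = 161/8
Walk from origin (0, 0):
  seg 1: up by d5 = 19 → (0, 19)
  seg 2: right by d11 = 161/8 → (161/8, 19)
  seg 3: right by d6 = 36 → (449/8, 19)
  seg 4: right by d7 = 46 → (817/8, 19)
  seg 5: left by d9 = 176/5 → (2677/40, 19)
  seg 6: left by d6 = 36 → (1237/40, 19)
  seg 7: left by d3 = 9/2 → (1057/40, 19)
  seg 8: down by d8 = 85/2 → (1057/40, -47/2)
  seg 9: right by d6 = 36 → (2497/40, -47/2)
  seg 10: up by d11 = 161/8 → (2497/40, -27/8)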